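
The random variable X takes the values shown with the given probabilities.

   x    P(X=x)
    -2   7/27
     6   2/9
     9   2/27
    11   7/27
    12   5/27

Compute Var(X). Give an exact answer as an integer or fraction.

2438/81

E[X] = (7/27)·(-2) + (2/9)·6 + (2/27)·9 + (7/27)·11 + (5/27)·12 = 59/9
E[X²] = (7/27)·4 + (2/9)·36 + (2/27)·81 + (7/27)·121 + (5/27)·144 = 1973/27
Var(X) = 1973/27 − (59/9)² = 2438/81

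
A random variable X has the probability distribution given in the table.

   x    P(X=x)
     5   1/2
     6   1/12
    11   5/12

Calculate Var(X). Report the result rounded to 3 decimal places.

8.410

E[X] = (1/2)·5 + (1/12)·6 + (5/12)·11 = 91/12
E[X²] = (1/2)·25 + (1/12)·36 + (5/12)·121 = 791/12
Var(X) = 791/12 − (91/12)² = 1211/144 ≈ 8.410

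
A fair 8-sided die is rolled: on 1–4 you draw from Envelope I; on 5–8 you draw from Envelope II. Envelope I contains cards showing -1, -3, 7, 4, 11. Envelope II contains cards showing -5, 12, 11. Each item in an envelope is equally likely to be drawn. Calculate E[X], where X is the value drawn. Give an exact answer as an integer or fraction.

24/5

E[X | Envelope I] = (-1 − 3 + 7 + 4 + 11)/5 = 18/5
E[X | Envelope II] = (-5 + 12 + 11)/3 = 6
E[X] = (1/2)·18/5 + (1/2)·6 = 24/5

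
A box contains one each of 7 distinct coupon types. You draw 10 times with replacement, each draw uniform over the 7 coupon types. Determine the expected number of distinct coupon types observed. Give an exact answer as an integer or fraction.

Let Xⱼ=1 if type j appears at least once. P(Xⱼ=1) = 1 − ((7−1)/7)^10 = 222009073/282475249.
E[#distinct] = 7·222009073/282475249 = 222009073/40353607.

222009073/40353607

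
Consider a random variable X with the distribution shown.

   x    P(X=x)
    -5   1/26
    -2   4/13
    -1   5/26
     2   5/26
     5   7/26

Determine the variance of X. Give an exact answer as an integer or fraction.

E[X] = (1/26)·(-5) + (4/13)·(-2) + (5/26)·(-1) + (5/26)·2 + (7/26)·5 = 19/26
E[X²] = (1/26)·25 + (4/13)·4 + (5/26)·1 + (5/26)·4 + (7/26)·25 = 257/26
Var(X) = 257/26 − (19/26)² = 6321/676

6321/676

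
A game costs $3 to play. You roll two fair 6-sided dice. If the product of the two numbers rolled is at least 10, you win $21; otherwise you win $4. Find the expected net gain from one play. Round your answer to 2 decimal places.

E[payout] = (17/36)·4 + (19/36)·21 = 467/36
Expected profit = 467/36 − 3 = 359/36 ≈ $9.97

$9.97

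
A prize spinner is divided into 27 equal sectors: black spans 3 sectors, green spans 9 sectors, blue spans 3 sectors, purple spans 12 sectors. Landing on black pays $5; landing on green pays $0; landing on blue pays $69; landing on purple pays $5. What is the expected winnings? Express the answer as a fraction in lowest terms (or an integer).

E[payout] = (3/27)·5 + (9/27)·0 + (3/27)·69 + (12/27)·5 = 94/9

94/9 dollars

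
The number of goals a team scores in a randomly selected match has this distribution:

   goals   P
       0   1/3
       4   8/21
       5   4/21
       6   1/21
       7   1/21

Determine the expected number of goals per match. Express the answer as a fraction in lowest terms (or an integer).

65/21

E[X] = (1/3)·0 + (8/21)·4 + (4/21)·5 + (1/21)·6 + (1/21)·7
     = 65/21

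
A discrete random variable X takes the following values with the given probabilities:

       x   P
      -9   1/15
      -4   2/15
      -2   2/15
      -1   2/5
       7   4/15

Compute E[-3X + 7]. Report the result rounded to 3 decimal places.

E[-3x+7] = (1/15)·34 + (2/15)·19 + (2/15)·13 + (2/5)·10 + (4/15)·(-14)
     = 34/5 ≈ 6.800

6.800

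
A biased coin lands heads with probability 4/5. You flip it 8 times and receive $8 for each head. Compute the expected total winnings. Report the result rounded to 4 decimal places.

$51.2000

E[#heads] = 8·4/5 = 32/5 (linearity over flips).
E[winnings] = 8·32/5 = 256/5.
≈ 51.2000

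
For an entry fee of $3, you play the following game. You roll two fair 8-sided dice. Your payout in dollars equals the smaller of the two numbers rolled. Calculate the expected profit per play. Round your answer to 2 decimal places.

$0.19

Distribution of the smaller of the two numbers rolled: 1 w.p. 15/64, 2 w.p. 13/64, 3 w.p. 11/64, 4 w.p. 9/64, 5 w.p. 7/64, 6 w.p. 5/64, …
E[payout] = (15/64)·1 + (13/64)·2 + (11/64)·3 + (9/64)·4 + (7/64)·5 + (5/64)·6 + (3/64)·7 + (1/64)·8 = 51/16
Expected profit = 51/16 − 3 = 3/16 ≈ $0.19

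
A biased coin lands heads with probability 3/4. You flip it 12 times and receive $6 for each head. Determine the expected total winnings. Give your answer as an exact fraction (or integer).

E[#heads] = 12·3/4 = 9 (linearity over flips).
E[winnings] = 6·9 = 54.

$54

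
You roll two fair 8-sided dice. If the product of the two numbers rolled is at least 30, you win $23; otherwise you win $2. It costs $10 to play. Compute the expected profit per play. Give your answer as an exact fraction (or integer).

E[payout] = (47/64)·2 + (17/64)·23 = 485/64
Expected profit = 485/64 − 10 = -155/64

-155/64 dollars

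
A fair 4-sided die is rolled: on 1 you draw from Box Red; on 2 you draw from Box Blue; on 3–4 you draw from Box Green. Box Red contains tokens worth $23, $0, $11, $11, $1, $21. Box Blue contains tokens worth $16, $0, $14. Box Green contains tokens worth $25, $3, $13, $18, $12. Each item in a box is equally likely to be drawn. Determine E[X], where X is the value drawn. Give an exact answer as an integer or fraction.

1487/120 dollars

E[X | Box Red] = (23 + 0 + 11 + 11 + 1 + 21)/6 = 67/6
E[X | Box Blue] = (16 + 0 + 14)/3 = 10
E[X | Box Green] = (25 + 3 + 13 + 18 + 12)/5 = 71/5
E[X] = (1/4)·67/6 + (1/4)·10 + (1/2)·71/5 = 1487/120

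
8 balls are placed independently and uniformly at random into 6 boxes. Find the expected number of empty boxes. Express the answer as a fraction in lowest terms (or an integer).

Let Xⱼ=1 if box j is empty. P(Xⱼ=1) = ((6-1)/6)^8 = 390625/1679616.
By linearity, E[#empty] = 6·390625/1679616 = 390625/279936.

390625/279936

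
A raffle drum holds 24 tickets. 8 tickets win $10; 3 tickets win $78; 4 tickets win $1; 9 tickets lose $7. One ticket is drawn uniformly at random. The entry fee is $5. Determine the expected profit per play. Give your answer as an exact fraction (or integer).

45/8 dollars

E[payout] = (8/24)·10 + (3/24)·78 + (4/24)·1 + (9/24)·(-7) = 85/8
Expected profit = 85/8 − 5 = 45/8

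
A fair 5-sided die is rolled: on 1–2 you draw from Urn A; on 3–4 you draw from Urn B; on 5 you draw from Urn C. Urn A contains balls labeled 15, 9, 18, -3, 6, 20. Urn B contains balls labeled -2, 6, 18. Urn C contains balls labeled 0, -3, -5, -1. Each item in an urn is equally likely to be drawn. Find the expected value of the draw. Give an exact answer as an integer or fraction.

409/60

E[X | Urn A] = (15 + 9 + 18 − 3 + 6 + 20)/6 = 65/6
E[X | Urn B] = (-2 + 6 + 18)/3 = 22/3
E[X | Urn C] = (0 − 3 − 5 − 1)/4 = -9/4
E[X] = (2/5)·65/6 + (2/5)·22/3 + (1/5)·(-9/4) = 409/60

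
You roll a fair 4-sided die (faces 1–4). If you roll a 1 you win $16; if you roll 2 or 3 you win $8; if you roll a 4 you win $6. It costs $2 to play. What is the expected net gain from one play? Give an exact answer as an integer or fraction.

E[payout] = (1/4)·6 + (1/2)·8 + (1/4)·16 = 19/2
Expected profit = 19/2 − 2 = 15/2

15/2 dollars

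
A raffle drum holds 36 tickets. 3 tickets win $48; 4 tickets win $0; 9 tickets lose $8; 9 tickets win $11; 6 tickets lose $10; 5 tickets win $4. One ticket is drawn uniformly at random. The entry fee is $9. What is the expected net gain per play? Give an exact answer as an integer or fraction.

E[payout] = (3/36)·48 + (4/36)·0 + (9/36)·(-8) + (9/36)·11 + (6/36)·(-10) + (5/36)·4 = 131/36
Expected profit = 131/36 − 9 = -193/36

-193/36 dollars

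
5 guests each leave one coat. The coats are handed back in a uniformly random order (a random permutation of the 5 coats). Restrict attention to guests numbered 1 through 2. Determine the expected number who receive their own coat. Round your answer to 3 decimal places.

0.400

Let Xᵢ = 1 if person i gets their own coat. For each i, P(Xᵢ=1) = 1/5.
By linearity of expectation, E[X₁+…+X_2] = 2·(1/5) = 2/5.
≈ 0.400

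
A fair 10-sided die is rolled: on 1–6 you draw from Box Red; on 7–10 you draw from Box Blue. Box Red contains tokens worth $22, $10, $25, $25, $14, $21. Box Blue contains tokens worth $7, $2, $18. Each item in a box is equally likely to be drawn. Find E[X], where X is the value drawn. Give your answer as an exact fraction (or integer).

153/10 dollars

E[X | Box Red] = (22 + 10 + 25 + 25 + 14 + 21)/6 = 39/2
E[X | Box Blue] = (7 + 2 + 18)/3 = 9
E[X] = (3/5)·39/2 + (2/5)·9 = 153/10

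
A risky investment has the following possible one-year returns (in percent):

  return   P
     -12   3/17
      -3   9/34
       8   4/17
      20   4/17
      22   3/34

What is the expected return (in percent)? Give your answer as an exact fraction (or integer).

191/34

E[X] = (3/17)·(-12) + (9/34)·(-3) + (4/17)·8 + (4/17)·20 + (3/34)·22
     = 191/34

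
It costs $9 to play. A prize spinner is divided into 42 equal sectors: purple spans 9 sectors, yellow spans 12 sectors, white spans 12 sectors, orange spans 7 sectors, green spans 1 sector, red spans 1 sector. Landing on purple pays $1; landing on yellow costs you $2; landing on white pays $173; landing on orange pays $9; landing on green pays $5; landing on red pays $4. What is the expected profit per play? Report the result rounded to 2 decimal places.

E[payout] = (9/42)·1 + (12/42)·(-2) + (12/42)·173 + (7/42)·9 + (1/42)·5 + (1/42)·4 = 711/14
Expected profit = 711/14 − 9 = 585/14 ≈ $41.79

$41.79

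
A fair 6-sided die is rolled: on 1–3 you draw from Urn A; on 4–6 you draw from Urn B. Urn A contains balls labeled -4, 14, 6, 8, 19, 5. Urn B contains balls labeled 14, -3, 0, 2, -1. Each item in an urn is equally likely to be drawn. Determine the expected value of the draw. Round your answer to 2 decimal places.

E[X | Urn A] = (-4 + 14 + 6 + 8 + 19 + 5)/6 = 8
E[X | Urn B] = (14 − 3 + 0 + 2 − 1)/5 = 12/5
E[X] = (1/2)·8 + (1/2)·12/5 = 26/5 ≈ 5.20

5.20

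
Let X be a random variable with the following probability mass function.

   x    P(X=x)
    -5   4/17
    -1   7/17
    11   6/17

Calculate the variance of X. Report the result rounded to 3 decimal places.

43.737

E[X] = (4/17)·(-5) + (7/17)·(-1) + (6/17)·11 = 39/17
E[X²] = (4/17)·25 + (7/17)·1 + (6/17)·121 = 49
Var(X) = 49 − (39/17)² = 12640/289 ≈ 43.737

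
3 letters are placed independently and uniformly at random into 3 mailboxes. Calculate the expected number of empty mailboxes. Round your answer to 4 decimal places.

Let Xⱼ=1 if mailbox j is empty. P(Xⱼ=1) = ((3-1)/3)^3 = 8/27.
By linearity, E[#empty] = 3·8/27 = 8/9.
≈ 0.8889

0.8889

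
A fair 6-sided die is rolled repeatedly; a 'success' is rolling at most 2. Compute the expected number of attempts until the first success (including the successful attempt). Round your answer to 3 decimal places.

For a geometric distribution, E[trials] = 1/p = 1/(1/3) = 3.
≈ 3.000

3.000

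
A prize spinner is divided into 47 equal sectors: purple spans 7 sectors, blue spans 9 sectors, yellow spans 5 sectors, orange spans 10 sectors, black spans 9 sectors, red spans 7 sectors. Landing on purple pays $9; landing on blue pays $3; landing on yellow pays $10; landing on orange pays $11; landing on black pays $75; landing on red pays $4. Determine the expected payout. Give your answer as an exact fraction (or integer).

E[payout] = (7/47)·9 + (9/47)·3 + (5/47)·10 + (10/47)·11 + (9/47)·75 + (7/47)·4 = 953/47

953/47 dollars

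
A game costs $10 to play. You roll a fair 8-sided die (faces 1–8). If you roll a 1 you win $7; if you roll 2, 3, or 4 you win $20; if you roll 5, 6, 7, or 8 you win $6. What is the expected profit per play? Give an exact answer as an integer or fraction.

11/8 dollars

E[payout] = (1/2)·6 + (1/8)·7 + (3/8)·20 = 91/8
Expected profit = 91/8 − 10 = 11/8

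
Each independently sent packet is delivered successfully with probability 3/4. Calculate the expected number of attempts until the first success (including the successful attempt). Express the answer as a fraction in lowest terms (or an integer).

4/3

For a geometric distribution, E[trials] = 1/p = 1/(3/4) = 4/3.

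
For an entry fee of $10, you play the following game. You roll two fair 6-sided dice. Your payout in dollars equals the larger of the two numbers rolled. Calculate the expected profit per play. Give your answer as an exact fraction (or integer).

Distribution of the larger of the two numbers rolled: 1 w.p. 1/36, 2 w.p. 1/12, 3 w.p. 5/36, 4 w.p. 7/36, 5 w.p. 1/4, 6 w.p. 11/36
E[payout] = (1/36)·1 + (1/12)·2 + (5/36)·3 + (7/36)·4 + (1/4)·5 + (11/36)·6 = 161/36
Expected profit = 161/36 − 10 = -199/36

-199/36 dollars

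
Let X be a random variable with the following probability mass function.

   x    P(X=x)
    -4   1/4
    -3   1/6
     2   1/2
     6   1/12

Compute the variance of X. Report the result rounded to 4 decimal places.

10.5000

E[X] = (1/4)·(-4) + (1/6)·(-3) + (1/2)·2 + (1/12)·6 = 0
E[X²] = (1/4)·16 + (1/6)·9 + (1/2)·4 + (1/12)·36 = 21/2
Var(X) = 21/2 − (0)² = 21/2 ≈ 10.5000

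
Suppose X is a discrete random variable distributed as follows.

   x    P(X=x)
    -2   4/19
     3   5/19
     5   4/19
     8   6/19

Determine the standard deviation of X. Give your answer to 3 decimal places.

E[X] = 75/19, E[X²] = 545/19
Var(X) = E[X²] − (E[X])² = 545/19 − 5625/361 = 4730/361
SD(X) = √(4730/361) ≈ 3.620

3.620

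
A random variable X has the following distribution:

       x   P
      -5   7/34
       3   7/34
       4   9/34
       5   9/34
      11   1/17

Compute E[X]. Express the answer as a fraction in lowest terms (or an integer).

89/34

E[X] = (7/34)·(-5) + (7/34)·3 + (9/34)·4 + (9/34)·5 + (1/17)·11
     = 89/34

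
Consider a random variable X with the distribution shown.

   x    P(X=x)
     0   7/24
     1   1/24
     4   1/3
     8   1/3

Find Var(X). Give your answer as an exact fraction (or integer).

E[X] = (7/24)·0 + (1/24)·1 + (1/3)·4 + (1/3)·8 = 97/24
E[X²] = (7/24)·0 + (1/24)·1 + (1/3)·16 + (1/3)·64 = 641/24
Var(X) = 641/24 − (97/24)² = 5975/576

5975/576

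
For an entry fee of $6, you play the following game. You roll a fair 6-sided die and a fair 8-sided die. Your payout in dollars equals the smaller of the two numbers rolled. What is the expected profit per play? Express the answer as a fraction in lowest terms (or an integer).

Distribution of the smaller of the two numbers rolled: 1 w.p. 13/48, 2 w.p. 11/48, 3 w.p. 3/16, 4 w.p. 7/48, 5 w.p. 5/48, 6 w.p. 1/16
E[payout] = (13/48)·1 + (11/48)·2 + (3/16)·3 + (7/48)·4 + (5/48)·5 + (1/16)·6 = 133/48
Expected profit = 133/48 − 6 = -155/48

-155/48 dollars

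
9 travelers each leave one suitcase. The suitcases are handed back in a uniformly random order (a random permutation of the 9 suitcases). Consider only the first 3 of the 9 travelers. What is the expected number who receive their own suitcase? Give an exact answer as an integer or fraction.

1/3

Let Xᵢ = 1 if person i gets their own suitcase. For each i, P(Xᵢ=1) = 1/9.
By linearity of expectation, E[X₁+…+X_3] = 3·(1/9) = 1/3.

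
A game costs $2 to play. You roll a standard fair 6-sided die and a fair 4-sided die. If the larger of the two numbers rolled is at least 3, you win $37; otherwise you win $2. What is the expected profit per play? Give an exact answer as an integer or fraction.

175/6 dollars

E[payout] = (1/6)·2 + (5/6)·37 = 187/6
Expected profit = 187/6 − 2 = 175/6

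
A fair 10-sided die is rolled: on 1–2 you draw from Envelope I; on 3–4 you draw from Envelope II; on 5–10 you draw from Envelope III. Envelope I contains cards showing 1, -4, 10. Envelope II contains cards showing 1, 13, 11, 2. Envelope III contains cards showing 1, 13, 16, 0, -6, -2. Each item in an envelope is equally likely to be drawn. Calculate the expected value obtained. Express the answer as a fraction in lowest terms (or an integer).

E[X | Envelope I] = (1 − 4 + 10)/3 = 7/3
E[X | Envelope II] = (1 + 13 + 11 + 2)/4 = 27/4
E[X | Envelope III] = (1 + 13 + 16 + 0 − 6 − 2)/6 = 11/3
E[X] = (1/5)·7/3 + (1/5)·27/4 + (3/5)·11/3 = 241/60

241/60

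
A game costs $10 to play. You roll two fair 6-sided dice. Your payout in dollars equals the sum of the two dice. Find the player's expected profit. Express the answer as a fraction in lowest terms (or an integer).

-$3

Distribution of the sum of the two dice: 2 w.p. 1/36, 3 w.p. 1/18, 4 w.p. 1/12, 5 w.p. 1/9, 6 w.p. 5/36, 7 w.p. 1/6, …
E[payout] = (1/36)·2 + (1/18)·3 + (1/12)·4 + (1/9)·5 + (5/36)·6 + (1/6)·7 + (5/36)·8 + (1/9)·9 + (1/12)·10 + (1/18)·11 + (1/36)·12 = 7
Expected profit = 7 − 10 = -3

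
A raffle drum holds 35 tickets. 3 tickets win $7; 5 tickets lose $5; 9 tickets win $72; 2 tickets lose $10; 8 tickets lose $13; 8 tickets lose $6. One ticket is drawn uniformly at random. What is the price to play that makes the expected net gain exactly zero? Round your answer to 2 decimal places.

$13.49

E[payout] = (3/35)·7 + (5/35)·(-5) + (9/35)·72 + (2/35)·(-10) + (8/35)·(-13) + (8/35)·(-6) = 472/35
Fair fee = E[payout] = 472/35 ≈ $13.49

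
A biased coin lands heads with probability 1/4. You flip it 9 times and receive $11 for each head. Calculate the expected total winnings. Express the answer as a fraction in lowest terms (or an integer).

99/4 dollars

E[#heads] = 9·1/4 = 9/4 (linearity over flips).
E[winnings] = 11·9/4 = 99/4.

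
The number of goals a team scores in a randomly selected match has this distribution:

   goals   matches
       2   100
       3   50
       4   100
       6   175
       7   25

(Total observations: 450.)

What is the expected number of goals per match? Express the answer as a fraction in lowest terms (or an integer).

Total = 450, so P(goals=2) = 100/450, etc.
E[X] = (2/9)·2 + (1/9)·3 + (2/9)·4 + (7/18)·6 + (1/18)·7
     = 79/18

79/18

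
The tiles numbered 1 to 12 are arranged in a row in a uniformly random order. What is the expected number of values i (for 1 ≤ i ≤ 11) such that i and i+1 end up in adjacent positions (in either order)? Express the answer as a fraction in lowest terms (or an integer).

11/6

For each i ∈ {1,…,11}, let Xᵢ = 1 if i and i+1 are adjacent. P(Xᵢ=1) = 2·(12−1)!/12! = 2/12.
By linearity, E[ΣXᵢ] = (11)·(2/12) = 11/6.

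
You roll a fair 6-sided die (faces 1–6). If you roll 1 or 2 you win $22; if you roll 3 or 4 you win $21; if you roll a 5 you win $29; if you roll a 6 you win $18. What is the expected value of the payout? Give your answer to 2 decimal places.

E[payout] = (1/6)·18 + (1/3)·21 + (1/3)·22 + (1/6)·29 = 133/6
≈ $22.17

$22.17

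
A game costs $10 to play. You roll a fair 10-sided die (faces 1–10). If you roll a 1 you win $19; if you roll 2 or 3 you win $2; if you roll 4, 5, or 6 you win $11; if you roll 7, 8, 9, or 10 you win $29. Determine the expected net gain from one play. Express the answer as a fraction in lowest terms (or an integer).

E[payout] = (1/5)·2 + (3/10)·11 + (1/10)·19 + (2/5)·29 = 86/5
Expected profit = 86/5 − 10 = 36/5

36/5 dollars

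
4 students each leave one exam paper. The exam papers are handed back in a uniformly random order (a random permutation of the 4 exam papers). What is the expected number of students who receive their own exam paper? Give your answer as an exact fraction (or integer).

Let Xᵢ = 1 if person i gets their own exam paper. For each i, P(Xᵢ=1) = 1/4.
By linearity of expectation, E[X₁+…+X_4] = 4·(1/4) = 1.

1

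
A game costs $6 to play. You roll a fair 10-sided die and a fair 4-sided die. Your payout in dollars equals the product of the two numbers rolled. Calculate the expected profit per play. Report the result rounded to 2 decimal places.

$7.75

Distribution of the product of the two numbers rolled: 1 w.p. 1/40, 2 w.p. 1/20, 3 w.p. 1/20, 4 w.p. 3/40, 5 w.p. 1/40, 6 w.p. 3/40, …
E[payout] = (1/40)·1 + (1/20)·2 + (1/20)·3 + (3/40)·4 + (1/40)·5 + (3/40)·6 + (1/40)·7 + (3/40)·8 + (1/20)·9 + (1/20)·10 + (3/40)·12 + (1/40)·14 + (1/40)·15 + (1/20)·16 + (1/20)·18 + (1/20)·20 + (1/40)·21 + (1/20)·24 + (1/40)·27 + (1/40)·28 + (1/40)·30 + (1/40)·32 + (1/40)·36 + (1/40)·40 = 55/4
Expected profit = 55/4 − 6 = 31/4 ≈ $7.75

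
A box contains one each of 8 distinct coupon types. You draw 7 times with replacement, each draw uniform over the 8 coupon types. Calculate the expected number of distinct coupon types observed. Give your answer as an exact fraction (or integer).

1273609/262144

Let Xⱼ=1 if type j appears at least once. P(Xⱼ=1) = 1 − ((8−1)/8)^7 = 1273609/2097152.
E[#distinct] = 8·1273609/2097152 = 1273609/262144.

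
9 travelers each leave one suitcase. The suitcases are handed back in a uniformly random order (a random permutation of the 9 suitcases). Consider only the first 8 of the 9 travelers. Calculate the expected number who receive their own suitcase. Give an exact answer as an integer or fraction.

Let Xᵢ = 1 if person i gets their own suitcase. For each i, P(Xᵢ=1) = 1/9.
By linearity of expectation, E[X₁+…+X_8] = 8·(1/9) = 8/9.

8/9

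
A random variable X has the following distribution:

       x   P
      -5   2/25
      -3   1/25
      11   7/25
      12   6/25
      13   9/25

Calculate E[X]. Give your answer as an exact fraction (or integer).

E[X] = (2/25)·(-5) + (1/25)·(-3) + (7/25)·11 + (6/25)·12 + (9/25)·13
     = 253/25

253/25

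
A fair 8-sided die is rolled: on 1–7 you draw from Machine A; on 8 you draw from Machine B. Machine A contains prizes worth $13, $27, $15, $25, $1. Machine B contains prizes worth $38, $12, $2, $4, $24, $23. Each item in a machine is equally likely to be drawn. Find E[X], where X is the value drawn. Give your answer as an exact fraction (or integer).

3917/240 dollars

E[X | Machine A] = (13 + 27 + 15 + 25 + 1)/5 = 81/5
E[X | Machine B] = (38 + 12 + 2 + 4 + 24 + 23)/6 = 103/6
E[X] = (7/8)·81/5 + (1/8)·103/6 = 3917/240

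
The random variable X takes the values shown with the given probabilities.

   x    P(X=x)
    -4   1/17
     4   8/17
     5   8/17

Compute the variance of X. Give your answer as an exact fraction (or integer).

E[X] = (1/17)·(-4) + (8/17)·4 + (8/17)·5 = 4
E[X²] = (1/17)·16 + (8/17)·16 + (8/17)·25 = 344/17
Var(X) = 344/17 − (4)² = 72/17

72/17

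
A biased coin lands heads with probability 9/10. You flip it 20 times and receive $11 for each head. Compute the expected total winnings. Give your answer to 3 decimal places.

E[#heads] = 20·9/10 = 18 (linearity over flips).
E[winnings] = 11·18 = 198.
≈ 198.000

$198.000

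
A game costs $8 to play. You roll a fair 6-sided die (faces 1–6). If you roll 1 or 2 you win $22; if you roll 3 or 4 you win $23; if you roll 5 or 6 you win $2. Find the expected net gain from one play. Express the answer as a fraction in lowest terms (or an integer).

E[payout] = (1/3)·2 + (1/3)·22 + (1/3)·23 = 47/3
Expected profit = 47/3 − 8 = 23/3

23/3 dollars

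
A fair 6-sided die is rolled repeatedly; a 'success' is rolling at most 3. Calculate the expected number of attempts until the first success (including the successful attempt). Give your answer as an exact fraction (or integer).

For a geometric distribution, E[trials] = 1/p = 1/(1/2) = 2.

2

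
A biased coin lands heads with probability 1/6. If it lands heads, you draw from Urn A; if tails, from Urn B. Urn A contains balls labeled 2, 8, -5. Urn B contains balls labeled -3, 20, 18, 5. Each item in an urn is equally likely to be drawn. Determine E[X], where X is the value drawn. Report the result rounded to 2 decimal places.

8.61

E[X | Urn A] = (2 + 8 − 5)/3 = 5/3
E[X | Urn B] = (-3 + 20 + 18 + 5)/4 = 10
E[X] = (1/6)·5/3 + (5/6)·10 = 155/18 ≈ 8.61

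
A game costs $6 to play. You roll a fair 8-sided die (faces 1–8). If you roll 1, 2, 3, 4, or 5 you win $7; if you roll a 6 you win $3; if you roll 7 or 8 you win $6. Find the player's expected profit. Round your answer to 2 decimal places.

E[payout] = (1/8)·3 + (1/4)·6 + (5/8)·7 = 25/4
Expected profit = 25/4 − 6 = 1/4 ≈ $0.25

$0.25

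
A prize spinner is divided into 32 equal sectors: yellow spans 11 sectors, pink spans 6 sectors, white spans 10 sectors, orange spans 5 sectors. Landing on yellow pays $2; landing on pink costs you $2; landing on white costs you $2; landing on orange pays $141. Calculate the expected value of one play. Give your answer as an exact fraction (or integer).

695/32 dollars

E[payout] = (11/32)·2 + (6/32)·(-2) + (10/32)·(-2) + (5/32)·141 = 695/32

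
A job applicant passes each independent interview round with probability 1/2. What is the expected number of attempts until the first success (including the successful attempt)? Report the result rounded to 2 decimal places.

For a geometric distribution, E[trials] = 1/p = 1/(1/2) = 2.
≈ 2.00

2.00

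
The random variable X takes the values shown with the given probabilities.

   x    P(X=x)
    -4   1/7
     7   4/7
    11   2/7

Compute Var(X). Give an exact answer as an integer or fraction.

E[X] = (1/7)·(-4) + (4/7)·7 + (2/7)·11 = 46/7
E[X²] = (1/7)·16 + (4/7)·49 + (2/7)·121 = 454/7
Var(X) = 454/7 − (46/7)² = 1062/49

1062/49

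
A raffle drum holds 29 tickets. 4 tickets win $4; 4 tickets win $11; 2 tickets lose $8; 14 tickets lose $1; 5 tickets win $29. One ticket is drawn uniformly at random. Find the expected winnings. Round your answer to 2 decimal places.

E[payout] = (4/29)·4 + (4/29)·11 + (2/29)·(-8) + (14/29)·(-1) + (5/29)·29 = 175/29
≈ $6.03

$6.03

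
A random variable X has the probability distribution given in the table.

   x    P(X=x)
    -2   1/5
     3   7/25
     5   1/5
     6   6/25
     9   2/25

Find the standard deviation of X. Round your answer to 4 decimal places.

E[X] = 18/5, E[X²] = 586/25
Var(X) = E[X²] − (E[X])² = 586/25 − 324/25 = 262/25
SD(X) = √(262/25) ≈ 3.2373

3.2373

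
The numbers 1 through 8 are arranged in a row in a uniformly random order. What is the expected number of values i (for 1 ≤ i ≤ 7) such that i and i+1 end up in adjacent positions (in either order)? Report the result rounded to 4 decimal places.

For each i ∈ {1,…,7}, let Xᵢ = 1 if i and i+1 are adjacent. P(Xᵢ=1) = 2·(8−1)!/8! = 2/8.
By linearity, E[ΣXᵢ] = (7)·(2/8) = 7/4.
≈ 1.7500

1.7500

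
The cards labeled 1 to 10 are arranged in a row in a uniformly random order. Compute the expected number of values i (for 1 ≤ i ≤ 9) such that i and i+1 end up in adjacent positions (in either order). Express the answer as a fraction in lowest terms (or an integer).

9/5

For each i ∈ {1,…,9}, let Xᵢ = 1 if i and i+1 are adjacent. P(Xᵢ=1) = 2·(10−1)!/10! = 2/10.
By linearity, E[ΣXᵢ] = (9)·(2/10) = 9/5.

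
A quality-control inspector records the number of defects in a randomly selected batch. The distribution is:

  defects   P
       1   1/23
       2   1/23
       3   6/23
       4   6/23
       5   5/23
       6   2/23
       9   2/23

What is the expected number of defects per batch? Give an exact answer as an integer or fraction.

100/23

E[X] = (1/23)·1 + (1/23)·2 + (6/23)·3 + (6/23)·4 + (5/23)·5 + (2/23)·6 + (2/23)·9
     = 100/23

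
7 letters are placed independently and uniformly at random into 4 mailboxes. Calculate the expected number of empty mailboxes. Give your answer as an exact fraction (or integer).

Let Xⱼ=1 if mailbox j is empty. P(Xⱼ=1) = ((4-1)/4)^7 = 2187/16384.
By linearity, E[#empty] = 4·2187/16384 = 2187/4096.

2187/4096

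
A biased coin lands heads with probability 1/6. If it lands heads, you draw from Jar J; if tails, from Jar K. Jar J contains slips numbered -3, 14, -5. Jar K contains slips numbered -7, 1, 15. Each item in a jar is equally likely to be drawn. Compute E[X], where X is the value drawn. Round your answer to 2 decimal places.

2.83

E[X | Jar J] = (-3 + 14 − 5)/3 = 2
E[X | Jar K] = (-7 + 1 + 15)/3 = 3
E[X] = (1/6)·2 + (5/6)·3 = 17/6 ≈ 2.83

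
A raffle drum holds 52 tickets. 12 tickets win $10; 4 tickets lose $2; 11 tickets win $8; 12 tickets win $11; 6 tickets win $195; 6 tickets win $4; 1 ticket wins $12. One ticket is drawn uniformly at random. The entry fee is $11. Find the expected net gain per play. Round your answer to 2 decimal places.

E[payout] = (12/52)·10 + (4/52)·(-2) + (11/52)·8 + (12/52)·11 + (6/52)·195 + (6/52)·4 + (1/52)·12 = 769/26
Expected profit = 769/26 − 11 = 483/26 ≈ $18.58

$18.58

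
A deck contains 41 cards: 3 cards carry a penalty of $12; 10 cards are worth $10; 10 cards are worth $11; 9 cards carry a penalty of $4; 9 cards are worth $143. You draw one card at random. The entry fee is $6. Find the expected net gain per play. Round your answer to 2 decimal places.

E[payout] = (3/41)·(-12) + (10/41)·10 + (10/41)·11 + (9/41)·(-4) + (9/41)·143 = 1425/41
Expected profit = 1425/41 − 6 = 1179/41 ≈ $28.76

$28.76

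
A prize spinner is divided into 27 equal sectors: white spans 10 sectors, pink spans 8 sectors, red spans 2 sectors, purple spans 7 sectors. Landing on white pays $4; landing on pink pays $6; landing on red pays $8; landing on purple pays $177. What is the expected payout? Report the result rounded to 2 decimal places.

$49.74

E[payout] = (10/27)·4 + (8/27)·6 + (2/27)·8 + (7/27)·177 = 1343/27
≈ $49.74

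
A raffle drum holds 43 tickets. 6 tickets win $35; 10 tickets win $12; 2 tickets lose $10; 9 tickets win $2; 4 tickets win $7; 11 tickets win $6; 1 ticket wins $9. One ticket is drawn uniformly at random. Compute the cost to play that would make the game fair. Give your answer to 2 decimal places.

E[payout] = (6/43)·35 + (10/43)·12 + (2/43)·(-10) + (9/43)·2 + (4/43)·7 + (11/43)·6 + (1/43)·9 = 431/43
Fair fee = E[payout] = 431/43 ≈ $10.02

$10.02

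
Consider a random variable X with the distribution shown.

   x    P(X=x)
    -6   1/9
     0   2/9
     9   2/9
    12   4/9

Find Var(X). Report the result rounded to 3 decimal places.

41.556

E[X] = (1/9)·(-6) + (2/9)·0 + (2/9)·9 + (4/9)·12 = 20/3
E[X²] = (1/9)·36 + (2/9)·0 + (2/9)·81 + (4/9)·144 = 86
Var(X) = 86 − (20/3)² = 374/9 ≈ 41.556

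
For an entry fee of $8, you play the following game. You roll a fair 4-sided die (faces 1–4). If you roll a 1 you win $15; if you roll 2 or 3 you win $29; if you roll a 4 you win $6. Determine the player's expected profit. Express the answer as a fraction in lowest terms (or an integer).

E[payout] = (1/4)·6 + (1/4)·15 + (1/2)·29 = 79/4
Expected profit = 79/4 − 8 = 47/4

47/4 dollars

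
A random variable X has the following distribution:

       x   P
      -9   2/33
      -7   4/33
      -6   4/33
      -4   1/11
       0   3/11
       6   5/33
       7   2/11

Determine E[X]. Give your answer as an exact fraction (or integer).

E[X] = (2/33)·(-9) + (4/33)·(-7) + (4/33)·(-6) + (1/11)·(-4) + (3/11)·0 + (5/33)·6 + (2/11)·7
     = -10/33

-10/33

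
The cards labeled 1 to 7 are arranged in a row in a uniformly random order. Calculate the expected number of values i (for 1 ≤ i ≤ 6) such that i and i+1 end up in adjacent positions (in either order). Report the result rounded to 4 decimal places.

1.7143

For each i ∈ {1,…,6}, let Xᵢ = 1 if i and i+1 are adjacent. P(Xᵢ=1) = 2·(7−1)!/7! = 2/7.
By linearity, E[ΣXᵢ] = (6)·(2/7) = 12/7.
≈ 1.7143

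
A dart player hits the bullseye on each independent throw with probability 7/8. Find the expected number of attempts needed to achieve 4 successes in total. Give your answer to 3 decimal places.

4.571

By linearity (sum of 4 independent geometric waits), E[trials] = 4/p = 4/(7/8) = 32/7.
≈ 4.571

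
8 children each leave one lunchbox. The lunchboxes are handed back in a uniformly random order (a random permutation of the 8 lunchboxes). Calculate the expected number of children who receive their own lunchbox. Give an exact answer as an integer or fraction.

1

Let Xᵢ = 1 if person i gets their own lunchbox. For each i, P(Xᵢ=1) = 1/8.
By linearity of expectation, E[X₁+…+X_8] = 8·(1/8) = 1.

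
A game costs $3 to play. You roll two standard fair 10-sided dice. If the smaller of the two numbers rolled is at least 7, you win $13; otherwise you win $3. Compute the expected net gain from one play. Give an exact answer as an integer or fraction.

E[payout] = (21/25)·3 + (4/25)·13 = 23/5
Expected profit = 23/5 − 3 = 8/5

8/5 dollars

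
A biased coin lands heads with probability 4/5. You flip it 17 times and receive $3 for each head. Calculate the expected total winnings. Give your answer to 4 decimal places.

E[#heads] = 17·4/5 = 68/5 (linearity over flips).
E[winnings] = 3·68/5 = 204/5.
≈ 40.8000

$40.8000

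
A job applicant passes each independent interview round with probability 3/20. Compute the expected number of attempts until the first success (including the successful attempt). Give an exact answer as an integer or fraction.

20/3

For a geometric distribution, E[trials] = 1/p = 1/(3/20) = 20/3.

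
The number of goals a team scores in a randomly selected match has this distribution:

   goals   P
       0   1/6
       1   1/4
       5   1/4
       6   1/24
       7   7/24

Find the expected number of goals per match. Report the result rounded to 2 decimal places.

3.79

E[X] = (1/6)·0 + (1/4)·1 + (1/4)·5 + (1/24)·6 + (7/24)·7
     = 91/24 ≈ 3.79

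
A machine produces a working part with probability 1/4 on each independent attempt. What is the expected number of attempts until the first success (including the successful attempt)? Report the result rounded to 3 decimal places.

4.000

For a geometric distribution, E[trials] = 1/p = 1/(1/4) = 4.
≈ 4.000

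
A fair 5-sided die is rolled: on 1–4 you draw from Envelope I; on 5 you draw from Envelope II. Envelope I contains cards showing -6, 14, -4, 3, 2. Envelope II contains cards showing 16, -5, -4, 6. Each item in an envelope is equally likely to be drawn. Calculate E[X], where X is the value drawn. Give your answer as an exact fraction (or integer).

E[X | Envelope I] = (-6 + 14 − 4 + 3 + 2)/5 = 9/5
E[X | Envelope II] = (16 − 5 − 4 + 6)/4 = 13/4
E[X] = (4/5)·9/5 + (1/5)·13/4 = 209/100

209/100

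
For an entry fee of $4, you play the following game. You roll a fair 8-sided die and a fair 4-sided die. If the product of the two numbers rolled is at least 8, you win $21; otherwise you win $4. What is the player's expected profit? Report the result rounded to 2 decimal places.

E[payout] = (13/32)·4 + (19/32)·21 = 451/32
Expected profit = 451/32 − 4 = 323/32 ≈ $10.09

$10.09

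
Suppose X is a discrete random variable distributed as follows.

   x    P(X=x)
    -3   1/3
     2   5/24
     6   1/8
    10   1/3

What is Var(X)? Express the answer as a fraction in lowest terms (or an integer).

353/12

E[X] = (1/3)·(-3) + (5/24)·2 + (1/8)·6 + (1/3)·10 = 7/2
E[X²] = (1/3)·9 + (5/24)·4 + (1/8)·36 + (1/3)·100 = 125/3
Var(X) = 125/3 − (7/2)² = 353/12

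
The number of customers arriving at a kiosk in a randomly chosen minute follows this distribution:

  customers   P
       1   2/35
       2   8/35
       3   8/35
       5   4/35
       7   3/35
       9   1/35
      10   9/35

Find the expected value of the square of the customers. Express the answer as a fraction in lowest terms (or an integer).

1334/35

E[X²] = (2/35)·1 + (8/35)·4 + (8/35)·9 + (4/35)·25 + (3/35)·49 + (1/35)·81 + (9/35)·100
     = 1334/35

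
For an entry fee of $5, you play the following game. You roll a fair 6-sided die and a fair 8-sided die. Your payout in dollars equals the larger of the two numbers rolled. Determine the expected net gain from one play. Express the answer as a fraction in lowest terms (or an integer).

11/48 dollars

Distribution of the larger of the two numbers rolled: 1 w.p. 1/48, 2 w.p. 1/16, 3 w.p. 5/48, 4 w.p. 7/48, 5 w.p. 3/16, 6 w.p. 11/48, …
E[payout] = (1/48)·1 + (1/16)·2 + (5/48)·3 + (7/48)·4 + (3/16)·5 + (11/48)·6 + (1/8)·7 + (1/8)·8 = 251/48
Expected profit = 251/48 − 5 = 11/48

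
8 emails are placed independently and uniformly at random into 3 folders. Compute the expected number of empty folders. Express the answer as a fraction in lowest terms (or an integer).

Let Xⱼ=1 if folder j is empty. P(Xⱼ=1) = ((3-1)/3)^8 = 256/6561.
By linearity, E[#empty] = 3·256/6561 = 256/2187.

256/2187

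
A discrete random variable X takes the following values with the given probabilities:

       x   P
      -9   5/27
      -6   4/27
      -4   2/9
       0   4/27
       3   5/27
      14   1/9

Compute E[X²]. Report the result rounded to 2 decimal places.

47.33

E[X²] = (5/27)·81 + (4/27)·36 + (2/9)·16 + (4/27)·0 + (5/27)·9 + (1/9)·196
     = 142/3 ≈ 47.33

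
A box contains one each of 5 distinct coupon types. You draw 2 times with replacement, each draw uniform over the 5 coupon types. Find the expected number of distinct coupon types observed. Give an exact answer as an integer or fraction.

Let Xⱼ=1 if type j appears at least once. P(Xⱼ=1) = 1 − ((5−1)/5)^2 = 9/25.
E[#distinct] = 5·9/25 = 9/5.

9/5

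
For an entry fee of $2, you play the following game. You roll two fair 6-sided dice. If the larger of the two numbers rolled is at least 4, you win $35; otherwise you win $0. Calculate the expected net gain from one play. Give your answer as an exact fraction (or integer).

97/4 dollars

E[payout] = (1/4)·0 + (3/4)·35 = 105/4
Expected profit = 105/4 − 2 = 97/4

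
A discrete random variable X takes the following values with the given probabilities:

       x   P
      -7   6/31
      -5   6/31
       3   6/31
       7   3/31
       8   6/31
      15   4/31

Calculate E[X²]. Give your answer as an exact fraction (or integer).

E[X²] = (6/31)·49 + (6/31)·25 + (6/31)·9 + (3/31)·49 + (6/31)·64 + (4/31)·225
     = 1929/31

1929/31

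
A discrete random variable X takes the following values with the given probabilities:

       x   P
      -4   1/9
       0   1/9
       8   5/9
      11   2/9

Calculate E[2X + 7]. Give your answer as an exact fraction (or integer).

179/9

E[2x+7] = (1/9)·(-1) + (1/9)·7 + (5/9)·23 + (2/9)·29
     = 179/9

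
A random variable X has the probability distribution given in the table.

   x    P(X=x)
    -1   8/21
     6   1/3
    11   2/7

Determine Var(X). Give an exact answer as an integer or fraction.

E[X] = (8/21)·(-1) + (1/3)·6 + (2/7)·11 = 100/21
E[X²] = (8/21)·1 + (1/3)·36 + (2/7)·121 = 986/21
Var(X) = 986/21 − (100/21)² = 10706/441

10706/441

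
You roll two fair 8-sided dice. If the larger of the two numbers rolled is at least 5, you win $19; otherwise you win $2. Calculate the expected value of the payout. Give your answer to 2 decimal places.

E[payout] = (1/4)·2 + (3/4)·19 = 59/4
≈ $14.75

$14.75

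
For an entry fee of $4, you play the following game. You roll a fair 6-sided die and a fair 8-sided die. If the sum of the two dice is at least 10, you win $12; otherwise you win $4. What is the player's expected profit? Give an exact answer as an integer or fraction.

E[payout] = (11/16)·4 + (5/16)·12 = 13/2
Expected profit = 13/2 − 4 = 5/2

5/2 dollars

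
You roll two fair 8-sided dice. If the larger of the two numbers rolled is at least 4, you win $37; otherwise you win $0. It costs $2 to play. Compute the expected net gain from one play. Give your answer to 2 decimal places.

$29.80

E[payout] = (9/64)·0 + (55/64)·37 = 2035/64
Expected profit = 2035/64 − 2 = 1907/64 ≈ $29.80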